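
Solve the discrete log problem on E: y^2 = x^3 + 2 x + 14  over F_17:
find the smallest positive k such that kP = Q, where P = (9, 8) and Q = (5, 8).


Enumerate multiples of P until we hit Q = (5, 8):
  1P = (9, 8)
  2P = (14, 10)
  3P = (3, 8)
  4P = (5, 9)
  5P = (2, 3)
  6P = (2, 14)
  7P = (5, 8)
Match found at i = 7.

k = 7


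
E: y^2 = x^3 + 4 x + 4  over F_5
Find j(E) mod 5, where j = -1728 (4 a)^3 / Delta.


Delta = -16(4 a^3 + 27 b^2) mod 5 = 2
-1728 * (4 a)^3 = -1728 * (4*4)^3 mod 5 = 2
j = 2 * 2^(-1) mod 5 = 1

j = 1 (mod 5)


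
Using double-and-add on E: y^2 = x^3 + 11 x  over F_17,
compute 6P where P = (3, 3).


k = 6 = 110_2 (binary, LSB first: 011)
Double-and-add from P = (3, 3):
  bit 0 = 0: acc unchanged = O
  bit 1 = 1: acc = O + (2, 9) = (2, 9)
  bit 2 = 1: acc = (2, 9) + (15, 15) = (15, 2)

6P = (15, 2)


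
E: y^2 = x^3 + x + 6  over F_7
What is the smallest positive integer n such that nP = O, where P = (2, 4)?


Compute successive multiples of P until we hit O:
  1P = (2, 4)
  2P = (4, 5)
  3P = (3, 6)
  4P = (6, 2)
  5P = (1, 6)
  6P = (1, 1)
  7P = (6, 5)
  8P = (3, 1)
  ... (continuing to 11P)
  11P = O

ord(P) = 11


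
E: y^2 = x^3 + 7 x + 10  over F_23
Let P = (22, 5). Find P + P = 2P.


Doubling: s = (3 x1^2 + a) / (2 y1)
s = (3*22^2 + 7) / (2*5) mod 23 = 1
x3 = s^2 - 2 x1 mod 23 = 1^2 - 2*22 = 3
y3 = s (x1 - x3) - y1 mod 23 = 1 * (22 - 3) - 5 = 14

2P = (3, 14)


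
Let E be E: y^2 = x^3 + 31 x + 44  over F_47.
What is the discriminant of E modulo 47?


4 a^3 + 27 b^2 = 4*31^3 + 27*44^2 = 119164 + 52272 = 171436
Delta = -16 * (171436) = -2742976
Delta mod 47 = 38

Delta = 38 (mod 47)


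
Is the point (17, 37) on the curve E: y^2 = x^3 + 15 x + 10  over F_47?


Check whether y^2 = x^3 + 15 x + 10 (mod 47) for (x, y) = (17, 37).
LHS: y^2 = 37^2 mod 47 = 6
RHS: x^3 + 15 x + 10 = 17^3 + 15*17 + 10 mod 47 = 8
LHS != RHS

No, not on the curve


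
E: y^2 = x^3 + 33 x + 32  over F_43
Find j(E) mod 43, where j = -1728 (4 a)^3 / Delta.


Delta = -16(4 a^3 + 27 b^2) mod 43 = 32
-1728 * (4 a)^3 = -1728 * (4*33)^3 mod 43 = 42
j = 42 * 32^(-1) mod 43 = 4

j = 4 (mod 43)


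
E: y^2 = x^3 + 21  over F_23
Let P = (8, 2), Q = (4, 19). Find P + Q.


P != Q, so use the chord formula.
s = (y2 - y1) / (x2 - x1) = (17) / (19) mod 23 = 13
x3 = s^2 - x1 - x2 mod 23 = 13^2 - 8 - 4 = 19
y3 = s (x1 - x3) - y1 mod 23 = 13 * (8 - 19) - 2 = 16

P + Q = (19, 16)


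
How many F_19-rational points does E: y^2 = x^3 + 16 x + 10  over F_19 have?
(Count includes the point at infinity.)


For each x in F_19, count y with y^2 = x^3 + 16 x + 10 mod 19:
  x = 3: RHS = 9, y in [3, 16]  -> 2 point(s)
  x = 4: RHS = 5, y in [9, 10]  -> 2 point(s)
  x = 5: RHS = 6, y in [5, 14]  -> 2 point(s)
  x = 7: RHS = 9, y in [3, 16]  -> 2 point(s)
  x = 8: RHS = 4, y in [2, 17]  -> 2 point(s)
  x = 9: RHS = 9, y in [3, 16]  -> 2 point(s)
  x = 10: RHS = 11, y in [7, 12]  -> 2 point(s)
  x = 11: RHS = 16, y in [4, 15]  -> 2 point(s)
  x = 12: RHS = 11, y in [7, 12]  -> 2 point(s)
  x = 16: RHS = 11, y in [7, 12]  -> 2 point(s)
Affine points: 20. Add the point at infinity: total = 21.

#E(F_19) = 21


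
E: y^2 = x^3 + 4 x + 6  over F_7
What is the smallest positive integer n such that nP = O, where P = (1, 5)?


Compute successive multiples of P until we hit O:
  1P = (1, 5)
  2P = (5, 2)
  3P = (2, 1)
  4P = (6, 1)
  5P = (4, 3)
  6P = (4, 4)
  7P = (6, 6)
  8P = (2, 6)
  ... (continuing to 11P)
  11P = O

ord(P) = 11


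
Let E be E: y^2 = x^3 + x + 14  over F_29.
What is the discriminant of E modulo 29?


4 a^3 + 27 b^2 = 4*1^3 + 27*14^2 = 4 + 5292 = 5296
Delta = -16 * (5296) = -84736
Delta mod 29 = 2

Delta = 2 (mod 29)


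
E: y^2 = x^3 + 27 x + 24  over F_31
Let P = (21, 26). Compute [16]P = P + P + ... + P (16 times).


k = 16 = 10000_2 (binary, LSB first: 00001)
Double-and-add from P = (21, 26):
  bit 0 = 0: acc unchanged = O
  bit 1 = 0: acc unchanged = O
  bit 2 = 0: acc unchanged = O
  bit 3 = 0: acc unchanged = O
  bit 4 = 1: acc = O + (25, 7) = (25, 7)

16P = (25, 7)


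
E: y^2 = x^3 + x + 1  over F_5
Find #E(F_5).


For each x in F_5, count y with y^2 = x^3 + 1 x + 1 mod 5:
  x = 0: RHS = 1, y in [1, 4]  -> 2 point(s)
  x = 2: RHS = 1, y in [1, 4]  -> 2 point(s)
  x = 3: RHS = 1, y in [1, 4]  -> 2 point(s)
  x = 4: RHS = 4, y in [2, 3]  -> 2 point(s)
Affine points: 8. Add the point at infinity: total = 9.

#E(F_5) = 9


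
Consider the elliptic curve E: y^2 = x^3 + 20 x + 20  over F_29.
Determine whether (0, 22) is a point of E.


Check whether y^2 = x^3 + 20 x + 20 (mod 29) for (x, y) = (0, 22).
LHS: y^2 = 22^2 mod 29 = 20
RHS: x^3 + 20 x + 20 = 0^3 + 20*0 + 20 mod 29 = 20
LHS = RHS

Yes, on the curve


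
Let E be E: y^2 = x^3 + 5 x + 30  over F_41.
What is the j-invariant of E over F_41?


Delta = -16(4 a^3 + 27 b^2) mod 41 = 39
-1728 * (4 a)^3 = -1728 * (4*5)^3 mod 41 = 11
j = 11 * 39^(-1) mod 41 = 15

j = 15 (mod 41)


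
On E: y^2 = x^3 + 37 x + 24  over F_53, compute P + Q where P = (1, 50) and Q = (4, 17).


P != Q, so use the chord formula.
s = (y2 - y1) / (x2 - x1) = (20) / (3) mod 53 = 42
x3 = s^2 - x1 - x2 mod 53 = 42^2 - 1 - 4 = 10
y3 = s (x1 - x3) - y1 mod 53 = 42 * (1 - 10) - 50 = 49

P + Q = (10, 49)


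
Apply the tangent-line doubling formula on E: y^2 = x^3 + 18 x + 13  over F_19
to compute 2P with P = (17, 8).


Doubling: s = (3 x1^2 + a) / (2 y1)
s = (3*17^2 + 18) / (2*8) mod 19 = 9
x3 = s^2 - 2 x1 mod 19 = 9^2 - 2*17 = 9
y3 = s (x1 - x3) - y1 mod 19 = 9 * (17 - 9) - 8 = 7

2P = (9, 7)


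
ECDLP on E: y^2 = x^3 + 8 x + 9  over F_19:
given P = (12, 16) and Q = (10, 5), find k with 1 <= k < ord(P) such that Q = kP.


Enumerate multiples of P until we hit Q = (10, 5):
  1P = (12, 16)
  2P = (0, 16)
  3P = (7, 3)
  4P = (6, 11)
  5P = (17, 2)
  6P = (10, 5)
Match found at i = 6.

k = 6


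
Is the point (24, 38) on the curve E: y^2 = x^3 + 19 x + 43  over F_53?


Check whether y^2 = x^3 + 19 x + 43 (mod 53) for (x, y) = (24, 38).
LHS: y^2 = 38^2 mod 53 = 13
RHS: x^3 + 19 x + 43 = 24^3 + 19*24 + 43 mod 53 = 13
LHS = RHS

Yes, on the curve


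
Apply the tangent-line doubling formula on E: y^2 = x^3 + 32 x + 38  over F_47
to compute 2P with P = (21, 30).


Doubling: s = (3 x1^2 + a) / (2 y1)
s = (3*21^2 + 32) / (2*30) mod 47 = 3
x3 = s^2 - 2 x1 mod 47 = 3^2 - 2*21 = 14
y3 = s (x1 - x3) - y1 mod 47 = 3 * (21 - 14) - 30 = 38

2P = (14, 38)


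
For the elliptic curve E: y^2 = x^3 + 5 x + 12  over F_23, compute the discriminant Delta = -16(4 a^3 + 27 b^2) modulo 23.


4 a^3 + 27 b^2 = 4*5^3 + 27*12^2 = 500 + 3888 = 4388
Delta = -16 * (4388) = -70208
Delta mod 23 = 11

Delta = 11 (mod 23)


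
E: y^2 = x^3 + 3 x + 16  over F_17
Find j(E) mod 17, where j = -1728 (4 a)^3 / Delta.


Delta = -16(4 a^3 + 27 b^2) mod 17 = 16
-1728 * (4 a)^3 = -1728 * (4*3)^3 mod 17 = 15
j = 15 * 16^(-1) mod 17 = 2

j = 2 (mod 17)


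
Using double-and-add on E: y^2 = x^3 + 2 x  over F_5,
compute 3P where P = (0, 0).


k = 3 = 11_2 (binary, LSB first: 11)
Double-and-add from P = (0, 0):
  bit 0 = 1: acc = O + (0, 0) = (0, 0)
  bit 1 = 1: acc = (0, 0) + O = (0, 0)

3P = (0, 0)


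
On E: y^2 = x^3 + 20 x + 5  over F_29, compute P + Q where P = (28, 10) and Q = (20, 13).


P != Q, so use the chord formula.
s = (y2 - y1) / (x2 - x1) = (3) / (21) mod 29 = 25
x3 = s^2 - x1 - x2 mod 29 = 25^2 - 28 - 20 = 26
y3 = s (x1 - x3) - y1 mod 29 = 25 * (28 - 26) - 10 = 11

P + Q = (26, 11)


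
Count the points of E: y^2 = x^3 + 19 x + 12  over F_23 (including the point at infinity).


For each x in F_23, count y with y^2 = x^3 + 19 x + 12 mod 23:
  x = 0: RHS = 12, y in [9, 14]  -> 2 point(s)
  x = 1: RHS = 9, y in [3, 20]  -> 2 point(s)
  x = 2: RHS = 12, y in [9, 14]  -> 2 point(s)
  x = 3: RHS = 4, y in [2, 21]  -> 2 point(s)
  x = 5: RHS = 2, y in [5, 18]  -> 2 point(s)
  x = 8: RHS = 9, y in [3, 20]  -> 2 point(s)
  x = 10: RHS = 6, y in [11, 12]  -> 2 point(s)
  x = 12: RHS = 13, y in [6, 17]  -> 2 point(s)
  x = 13: RHS = 18, y in [8, 15]  -> 2 point(s)
  x = 14: RHS = 9, y in [3, 20]  -> 2 point(s)
  x = 17: RHS = 4, y in [2, 21]  -> 2 point(s)
  x = 21: RHS = 12, y in [9, 14]  -> 2 point(s)
Affine points: 24. Add the point at infinity: total = 25.

#E(F_23) = 25


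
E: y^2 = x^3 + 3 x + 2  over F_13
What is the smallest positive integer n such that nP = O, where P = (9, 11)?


Compute successive multiples of P until we hit O:
  1P = (9, 11)
  2P = (4, 0)
  3P = (9, 2)
  4P = O

ord(P) = 4


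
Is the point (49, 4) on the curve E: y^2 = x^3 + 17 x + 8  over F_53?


Check whether y^2 = x^3 + 17 x + 8 (mod 53) for (x, y) = (49, 4).
LHS: y^2 = 4^2 mod 53 = 16
RHS: x^3 + 17 x + 8 = 49^3 + 17*49 + 8 mod 53 = 35
LHS != RHS

No, not on the curve


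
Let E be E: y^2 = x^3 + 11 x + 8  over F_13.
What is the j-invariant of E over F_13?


Delta = -16(4 a^3 + 27 b^2) mod 13 = 8
-1728 * (4 a)^3 = -1728 * (4*11)^3 mod 13 = 8
j = 8 * 8^(-1) mod 13 = 1

j = 1 (mod 13)


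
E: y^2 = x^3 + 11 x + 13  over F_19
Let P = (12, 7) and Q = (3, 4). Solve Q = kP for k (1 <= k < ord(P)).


Enumerate multiples of P until we hit Q = (3, 4):
  1P = (12, 7)
  2P = (1, 14)
  3P = (13, 4)
  4P = (3, 4)
Match found at i = 4.

k = 4


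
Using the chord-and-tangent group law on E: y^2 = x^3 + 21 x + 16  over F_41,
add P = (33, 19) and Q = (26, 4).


P != Q, so use the chord formula.
s = (y2 - y1) / (x2 - x1) = (26) / (34) mod 41 = 8
x3 = s^2 - x1 - x2 mod 41 = 8^2 - 33 - 26 = 5
y3 = s (x1 - x3) - y1 mod 41 = 8 * (33 - 5) - 19 = 0

P + Q = (5, 0)


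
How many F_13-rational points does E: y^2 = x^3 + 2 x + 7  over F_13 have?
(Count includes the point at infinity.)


For each x in F_13, count y with y^2 = x^3 + 2 x + 7 mod 13:
  x = 1: RHS = 10, y in [6, 7]  -> 2 point(s)
  x = 3: RHS = 1, y in [1, 12]  -> 2 point(s)
  x = 4: RHS = 1, y in [1, 12]  -> 2 point(s)
  x = 5: RHS = 12, y in [5, 8]  -> 2 point(s)
  x = 6: RHS = 1, y in [1, 12]  -> 2 point(s)
  x = 7: RHS = 0, y in [0]  -> 1 point(s)
  x = 9: RHS = 0, y in [0]  -> 1 point(s)
  x = 10: RHS = 0, y in [0]  -> 1 point(s)
  x = 12: RHS = 4, y in [2, 11]  -> 2 point(s)
Affine points: 15. Add the point at infinity: total = 16.

#E(F_13) = 16


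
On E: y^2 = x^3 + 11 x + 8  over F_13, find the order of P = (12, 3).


Compute successive multiples of P until we hit O:
  1P = (12, 3)
  2P = (6, 11)
  3P = (4, 8)
  4P = (11, 11)
  5P = (2, 8)
  6P = (9, 2)
  7P = (8, 7)
  8P = (7, 5)
  ... (continuing to 20P)
  20P = O

ord(P) = 20


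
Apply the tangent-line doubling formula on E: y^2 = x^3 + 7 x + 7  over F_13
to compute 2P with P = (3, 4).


Doubling: s = (3 x1^2 + a) / (2 y1)
s = (3*3^2 + 7) / (2*4) mod 13 = 1
x3 = s^2 - 2 x1 mod 13 = 1^2 - 2*3 = 8
y3 = s (x1 - x3) - y1 mod 13 = 1 * (3 - 8) - 4 = 4

2P = (8, 4)


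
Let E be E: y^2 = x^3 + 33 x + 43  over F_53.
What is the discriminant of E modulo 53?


4 a^3 + 27 b^2 = 4*33^3 + 27*43^2 = 143748 + 49923 = 193671
Delta = -16 * (193671) = -3098736
Delta mod 53 = 15

Delta = 15 (mod 53)


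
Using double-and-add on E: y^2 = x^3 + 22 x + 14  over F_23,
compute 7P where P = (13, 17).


k = 7 = 111_2 (binary, LSB first: 111)
Double-and-add from P = (13, 17):
  bit 0 = 1: acc = O + (13, 17) = (13, 17)
  bit 1 = 1: acc = (13, 17) + (20, 6) = (15, 19)
  bit 2 = 1: acc = (15, 19) + (19, 0) = (13, 6)

7P = (13, 6)


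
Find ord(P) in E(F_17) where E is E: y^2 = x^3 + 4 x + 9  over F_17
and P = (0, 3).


Compute successive multiples of P until we hit O:
  1P = (0, 3)
  2P = (8, 3)
  3P = (9, 14)
  4P = (16, 2)
  5P = (2, 12)
  6P = (14, 2)
  7P = (5, 1)
  8P = (4, 2)
  ... (continuing to 18P)
  18P = O

ord(P) = 18


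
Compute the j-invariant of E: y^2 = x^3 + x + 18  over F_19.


Delta = -16(4 a^3 + 27 b^2) mod 19 = 17
-1728 * (4 a)^3 = -1728 * (4*1)^3 mod 19 = 7
j = 7 * 17^(-1) mod 19 = 6

j = 6 (mod 19)


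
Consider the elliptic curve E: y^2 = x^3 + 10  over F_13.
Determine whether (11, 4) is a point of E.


Check whether y^2 = x^3 + 0 x + 10 (mod 13) for (x, y) = (11, 4).
LHS: y^2 = 4^2 mod 13 = 3
RHS: x^3 + 0 x + 10 = 11^3 + 0*11 + 10 mod 13 = 2
LHS != RHS

No, not on the curve


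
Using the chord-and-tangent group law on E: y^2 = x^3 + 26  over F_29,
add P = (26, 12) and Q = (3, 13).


P != Q, so use the chord formula.
s = (y2 - y1) / (x2 - x1) = (1) / (6) mod 29 = 5
x3 = s^2 - x1 - x2 mod 29 = 5^2 - 26 - 3 = 25
y3 = s (x1 - x3) - y1 mod 29 = 5 * (26 - 25) - 12 = 22

P + Q = (25, 22)


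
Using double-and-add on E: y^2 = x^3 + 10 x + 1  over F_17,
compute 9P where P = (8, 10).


k = 9 = 1001_2 (binary, LSB first: 1001)
Double-and-add from P = (8, 10):
  bit 0 = 1: acc = O + (8, 10) = (8, 10)
  bit 1 = 0: acc unchanged = (8, 10)
  bit 2 = 0: acc unchanged = (8, 10)
  bit 3 = 1: acc = (8, 10) + (10, 9) = (12, 9)

9P = (12, 9)


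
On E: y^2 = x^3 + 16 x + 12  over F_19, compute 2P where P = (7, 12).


Doubling: s = (3 x1^2 + a) / (2 y1)
s = (3*7^2 + 16) / (2*12) mod 19 = 6
x3 = s^2 - 2 x1 mod 19 = 6^2 - 2*7 = 3
y3 = s (x1 - x3) - y1 mod 19 = 6 * (7 - 3) - 12 = 12

2P = (3, 12)


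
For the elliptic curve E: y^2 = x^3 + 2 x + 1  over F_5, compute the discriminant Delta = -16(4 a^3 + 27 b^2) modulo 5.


4 a^3 + 27 b^2 = 4*2^3 + 27*1^2 = 32 + 27 = 59
Delta = -16 * (59) = -944
Delta mod 5 = 1

Delta = 1 (mod 5)


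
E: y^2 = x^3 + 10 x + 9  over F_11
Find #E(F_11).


For each x in F_11, count y with y^2 = x^3 + 10 x + 9 mod 11:
  x = 0: RHS = 9, y in [3, 8]  -> 2 point(s)
  x = 1: RHS = 9, y in [3, 8]  -> 2 point(s)
  x = 2: RHS = 4, y in [2, 9]  -> 2 point(s)
  x = 3: RHS = 0, y in [0]  -> 1 point(s)
  x = 4: RHS = 3, y in [5, 6]  -> 2 point(s)
  x = 7: RHS = 4, y in [2, 9]  -> 2 point(s)
  x = 9: RHS = 3, y in [5, 6]  -> 2 point(s)
  x = 10: RHS = 9, y in [3, 8]  -> 2 point(s)
Affine points: 15. Add the point at infinity: total = 16.

#E(F_11) = 16


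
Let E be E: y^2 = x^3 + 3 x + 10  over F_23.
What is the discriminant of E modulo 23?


4 a^3 + 27 b^2 = 4*3^3 + 27*10^2 = 108 + 2700 = 2808
Delta = -16 * (2808) = -44928
Delta mod 23 = 14

Delta = 14 (mod 23)


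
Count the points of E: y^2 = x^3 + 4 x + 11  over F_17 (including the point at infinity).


For each x in F_17, count y with y^2 = x^3 + 4 x + 11 mod 17:
  x = 1: RHS = 16, y in [4, 13]  -> 2 point(s)
  x = 3: RHS = 16, y in [4, 13]  -> 2 point(s)
  x = 6: RHS = 13, y in [8, 9]  -> 2 point(s)
  x = 7: RHS = 8, y in [5, 12]  -> 2 point(s)
  x = 11: RHS = 9, y in [3, 14]  -> 2 point(s)
  x = 12: RHS = 2, y in [6, 11]  -> 2 point(s)
  x = 13: RHS = 16, y in [4, 13]  -> 2 point(s)
Affine points: 14. Add the point at infinity: total = 15.

#E(F_17) = 15


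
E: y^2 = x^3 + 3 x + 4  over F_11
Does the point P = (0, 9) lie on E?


Check whether y^2 = x^3 + 3 x + 4 (mod 11) for (x, y) = (0, 9).
LHS: y^2 = 9^2 mod 11 = 4
RHS: x^3 + 3 x + 4 = 0^3 + 3*0 + 4 mod 11 = 4
LHS = RHS

Yes, on the curve


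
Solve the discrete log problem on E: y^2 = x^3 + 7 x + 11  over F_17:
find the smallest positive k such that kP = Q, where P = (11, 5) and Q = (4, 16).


Enumerate multiples of P until we hit Q = (4, 16):
  1P = (11, 5)
  2P = (4, 16)
Match found at i = 2.

k = 2


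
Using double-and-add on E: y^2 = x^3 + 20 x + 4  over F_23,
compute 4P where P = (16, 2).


k = 4 = 100_2 (binary, LSB first: 001)
Double-and-add from P = (16, 2):
  bit 0 = 0: acc unchanged = O
  bit 1 = 0: acc unchanged = O
  bit 2 = 1: acc = O + (2, 11) = (2, 11)

4P = (2, 11)


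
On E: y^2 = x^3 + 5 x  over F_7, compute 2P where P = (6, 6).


Doubling: s = (3 x1^2 + a) / (2 y1)
s = (3*6^2 + 5) / (2*6) mod 7 = 3
x3 = s^2 - 2 x1 mod 7 = 3^2 - 2*6 = 4
y3 = s (x1 - x3) - y1 mod 7 = 3 * (6 - 4) - 6 = 0

2P = (4, 0)


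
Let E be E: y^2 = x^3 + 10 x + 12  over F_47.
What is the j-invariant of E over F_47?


Delta = -16(4 a^3 + 27 b^2) mod 47 = 34
-1728 * (4 a)^3 = -1728 * (4*10)^3 mod 47 = 34
j = 34 * 34^(-1) mod 47 = 1

j = 1 (mod 47)


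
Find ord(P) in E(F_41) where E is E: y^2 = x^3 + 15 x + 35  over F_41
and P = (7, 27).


Compute successive multiples of P until we hit O:
  1P = (7, 27)
  2P = (36, 9)
  3P = (31, 19)
  4P = (35, 37)
  5P = (19, 39)
  6P = (16, 5)
  7P = (26, 24)
  8P = (12, 4)
  ... (continuing to 17P)
  17P = O

ord(P) = 17


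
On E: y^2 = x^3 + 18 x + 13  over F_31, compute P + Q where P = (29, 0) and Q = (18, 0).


P != Q, so use the chord formula.
s = (y2 - y1) / (x2 - x1) = (0) / (20) mod 31 = 0
x3 = s^2 - x1 - x2 mod 31 = 0^2 - 29 - 18 = 15
y3 = s (x1 - x3) - y1 mod 31 = 0 * (29 - 15) - 0 = 0

P + Q = (15, 0)


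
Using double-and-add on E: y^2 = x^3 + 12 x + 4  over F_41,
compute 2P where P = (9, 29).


k = 2 = 10_2 (binary, LSB first: 01)
Double-and-add from P = (9, 29):
  bit 0 = 0: acc unchanged = O
  bit 1 = 1: acc = O + (2, 35) = (2, 35)

2P = (2, 35)


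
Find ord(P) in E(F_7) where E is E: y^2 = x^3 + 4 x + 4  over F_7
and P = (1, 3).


Compute successive multiples of P until we hit O:
  1P = (1, 3)
  2P = (5, 4)
  3P = (5, 3)
  4P = (1, 4)
  5P = O

ord(P) = 5


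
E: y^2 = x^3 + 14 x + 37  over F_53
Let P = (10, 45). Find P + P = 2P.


Doubling: s = (3 x1^2 + a) / (2 y1)
s = (3*10^2 + 14) / (2*45) mod 53 = 40
x3 = s^2 - 2 x1 mod 53 = 40^2 - 2*10 = 43
y3 = s (x1 - x3) - y1 mod 53 = 40 * (10 - 43) - 45 = 13

2P = (43, 13)


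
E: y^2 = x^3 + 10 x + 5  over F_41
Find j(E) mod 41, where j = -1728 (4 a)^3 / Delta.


Delta = -16(4 a^3 + 27 b^2) mod 41 = 25
-1728 * (4 a)^3 = -1728 * (4*10)^3 mod 41 = 6
j = 6 * 25^(-1) mod 41 = 15

j = 15 (mod 41)


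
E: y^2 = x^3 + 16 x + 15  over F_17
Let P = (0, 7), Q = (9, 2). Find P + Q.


P != Q, so use the chord formula.
s = (y2 - y1) / (x2 - x1) = (12) / (9) mod 17 = 7
x3 = s^2 - x1 - x2 mod 17 = 7^2 - 0 - 9 = 6
y3 = s (x1 - x3) - y1 mod 17 = 7 * (0 - 6) - 7 = 2

P + Q = (6, 2)


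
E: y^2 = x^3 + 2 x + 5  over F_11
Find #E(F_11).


For each x in F_11, count y with y^2 = x^3 + 2 x + 5 mod 11:
  x = 0: RHS = 5, y in [4, 7]  -> 2 point(s)
  x = 3: RHS = 5, y in [4, 7]  -> 2 point(s)
  x = 4: RHS = 0, y in [0]  -> 1 point(s)
  x = 8: RHS = 5, y in [4, 7]  -> 2 point(s)
  x = 9: RHS = 4, y in [2, 9]  -> 2 point(s)
Affine points: 9. Add the point at infinity: total = 10.

#E(F_11) = 10


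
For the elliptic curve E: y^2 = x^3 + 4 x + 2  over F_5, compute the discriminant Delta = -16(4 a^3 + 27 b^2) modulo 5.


4 a^3 + 27 b^2 = 4*4^3 + 27*2^2 = 256 + 108 = 364
Delta = -16 * (364) = -5824
Delta mod 5 = 1

Delta = 1 (mod 5)


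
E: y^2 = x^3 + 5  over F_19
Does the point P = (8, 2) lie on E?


Check whether y^2 = x^3 + 0 x + 5 (mod 19) for (x, y) = (8, 2).
LHS: y^2 = 2^2 mod 19 = 4
RHS: x^3 + 0 x + 5 = 8^3 + 0*8 + 5 mod 19 = 4
LHS = RHS

Yes, on the curve


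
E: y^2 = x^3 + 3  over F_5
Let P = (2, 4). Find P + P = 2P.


Doubling: s = (3 x1^2 + a) / (2 y1)
s = (3*2^2 + 0) / (2*4) mod 5 = 4
x3 = s^2 - 2 x1 mod 5 = 4^2 - 2*2 = 2
y3 = s (x1 - x3) - y1 mod 5 = 4 * (2 - 2) - 4 = 1

2P = (2, 1)


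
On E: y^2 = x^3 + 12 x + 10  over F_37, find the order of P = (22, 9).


Compute successive multiples of P until we hit O:
  1P = (22, 9)
  2P = (18, 8)
  3P = (4, 14)
  4P = (0, 26)
  5P = (25, 32)
  6P = (20, 31)
  7P = (5, 26)
  8P = (11, 17)
  ... (continuing to 48P)
  48P = O

ord(P) = 48


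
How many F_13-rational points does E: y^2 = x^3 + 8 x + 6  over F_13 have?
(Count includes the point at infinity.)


For each x in F_13, count y with y^2 = x^3 + 8 x + 6 mod 13:
  x = 2: RHS = 4, y in [2, 11]  -> 2 point(s)
  x = 6: RHS = 10, y in [6, 7]  -> 2 point(s)
  x = 8: RHS = 10, y in [6, 7]  -> 2 point(s)
  x = 9: RHS = 1, y in [1, 12]  -> 2 point(s)
  x = 12: RHS = 10, y in [6, 7]  -> 2 point(s)
Affine points: 10. Add the point at infinity: total = 11.

#E(F_13) = 11


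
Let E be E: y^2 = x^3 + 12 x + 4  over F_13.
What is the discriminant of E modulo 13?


4 a^3 + 27 b^2 = 4*12^3 + 27*4^2 = 6912 + 432 = 7344
Delta = -16 * (7344) = -117504
Delta mod 13 = 3

Delta = 3 (mod 13)


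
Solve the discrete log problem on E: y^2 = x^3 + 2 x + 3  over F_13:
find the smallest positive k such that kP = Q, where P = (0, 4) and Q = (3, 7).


Enumerate multiples of P until we hit Q = (3, 7):
  1P = (0, 4)
  2P = (9, 10)
  3P = (3, 7)
Match found at i = 3.

k = 3


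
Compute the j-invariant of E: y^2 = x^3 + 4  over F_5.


Delta = -16(4 a^3 + 27 b^2) mod 5 = 3
-1728 * (4 a)^3 = -1728 * (4*0)^3 mod 5 = 0
j = 0 * 3^(-1) mod 5 = 0

j = 0 (mod 5)


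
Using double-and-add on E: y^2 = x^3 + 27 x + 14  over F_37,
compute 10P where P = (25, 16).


k = 10 = 1010_2 (binary, LSB first: 0101)
Double-and-add from P = (25, 16):
  bit 0 = 0: acc unchanged = O
  bit 1 = 1: acc = O + (33, 8) = (33, 8)
  bit 2 = 0: acc unchanged = (33, 8)
  bit 3 = 1: acc = (33, 8) + (30, 0) = (14, 18)

10P = (14, 18)


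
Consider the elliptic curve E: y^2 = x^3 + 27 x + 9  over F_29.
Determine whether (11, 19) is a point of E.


Check whether y^2 = x^3 + 27 x + 9 (mod 29) for (x, y) = (11, 19).
LHS: y^2 = 19^2 mod 29 = 13
RHS: x^3 + 27 x + 9 = 11^3 + 27*11 + 9 mod 29 = 13
LHS = RHS

Yes, on the curve


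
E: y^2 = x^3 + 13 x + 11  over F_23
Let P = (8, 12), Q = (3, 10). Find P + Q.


P != Q, so use the chord formula.
s = (y2 - y1) / (x2 - x1) = (21) / (18) mod 23 = 5
x3 = s^2 - x1 - x2 mod 23 = 5^2 - 8 - 3 = 14
y3 = s (x1 - x3) - y1 mod 23 = 5 * (8 - 14) - 12 = 4

P + Q = (14, 4)


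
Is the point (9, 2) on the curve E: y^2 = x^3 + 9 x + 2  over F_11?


Check whether y^2 = x^3 + 9 x + 2 (mod 11) for (x, y) = (9, 2).
LHS: y^2 = 2^2 mod 11 = 4
RHS: x^3 + 9 x + 2 = 9^3 + 9*9 + 2 mod 11 = 9
LHS != RHS

No, not on the curve


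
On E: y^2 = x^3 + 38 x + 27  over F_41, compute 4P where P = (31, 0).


k = 4 = 100_2 (binary, LSB first: 001)
Double-and-add from P = (31, 0):
  bit 0 = 0: acc unchanged = O
  bit 1 = 0: acc unchanged = O
  bit 2 = 1: acc = O + O = O

4P = O


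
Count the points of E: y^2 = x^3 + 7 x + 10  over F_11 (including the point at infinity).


For each x in F_11, count y with y^2 = x^3 + 7 x + 10 mod 11:
  x = 3: RHS = 3, y in [5, 6]  -> 2 point(s)
  x = 4: RHS = 3, y in [5, 6]  -> 2 point(s)
  x = 5: RHS = 5, y in [4, 7]  -> 2 point(s)
  x = 6: RHS = 4, y in [2, 9]  -> 2 point(s)
Affine points: 8. Add the point at infinity: total = 9.

#E(F_11) = 9


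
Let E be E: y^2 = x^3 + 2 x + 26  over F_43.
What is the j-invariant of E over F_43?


Delta = -16(4 a^3 + 27 b^2) mod 43 = 28
-1728 * (4 a)^3 = -1728 * (4*2)^3 mod 43 = 32
j = 32 * 28^(-1) mod 43 = 38

j = 38 (mod 43)


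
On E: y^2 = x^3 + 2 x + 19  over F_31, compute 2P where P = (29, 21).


Doubling: s = (3 x1^2 + a) / (2 y1)
s = (3*29^2 + 2) / (2*21) mod 31 = 21
x3 = s^2 - 2 x1 mod 31 = 21^2 - 2*29 = 11
y3 = s (x1 - x3) - y1 mod 31 = 21 * (29 - 11) - 21 = 16

2P = (11, 16)


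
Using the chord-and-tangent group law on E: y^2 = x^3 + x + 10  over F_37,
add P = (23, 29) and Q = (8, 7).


P != Q, so use the chord formula.
s = (y2 - y1) / (x2 - x1) = (15) / (22) mod 37 = 36
x3 = s^2 - x1 - x2 mod 37 = 36^2 - 23 - 8 = 7
y3 = s (x1 - x3) - y1 mod 37 = 36 * (23 - 7) - 29 = 29

P + Q = (7, 29)


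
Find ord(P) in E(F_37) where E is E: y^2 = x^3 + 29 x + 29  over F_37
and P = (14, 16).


Compute successive multiples of P until we hit O:
  1P = (14, 16)
  2P = (34, 10)
  3P = (5, 22)
  4P = (2, 13)
  5P = (28, 36)
  6P = (28, 1)
  7P = (2, 24)
  8P = (5, 15)
  ... (continuing to 11P)
  11P = O

ord(P) = 11


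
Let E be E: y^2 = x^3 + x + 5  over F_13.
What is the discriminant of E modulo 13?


4 a^3 + 27 b^2 = 4*1^3 + 27*5^2 = 4 + 675 = 679
Delta = -16 * (679) = -10864
Delta mod 13 = 4

Delta = 4 (mod 13)


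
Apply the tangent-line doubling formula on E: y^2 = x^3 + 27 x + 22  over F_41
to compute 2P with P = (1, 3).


Doubling: s = (3 x1^2 + a) / (2 y1)
s = (3*1^2 + 27) / (2*3) mod 41 = 5
x3 = s^2 - 2 x1 mod 41 = 5^2 - 2*1 = 23
y3 = s (x1 - x3) - y1 mod 41 = 5 * (1 - 23) - 3 = 10

2P = (23, 10)


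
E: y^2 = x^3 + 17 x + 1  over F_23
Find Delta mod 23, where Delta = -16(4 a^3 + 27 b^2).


4 a^3 + 27 b^2 = 4*17^3 + 27*1^2 = 19652 + 27 = 19679
Delta = -16 * (19679) = -314864
Delta mod 23 = 6

Delta = 6 (mod 23)


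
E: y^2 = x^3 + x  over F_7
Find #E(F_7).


For each x in F_7, count y with y^2 = x^3 + 1 x + 0 mod 7:
  x = 0: RHS = 0, y in [0]  -> 1 point(s)
  x = 1: RHS = 2, y in [3, 4]  -> 2 point(s)
  x = 3: RHS = 2, y in [3, 4]  -> 2 point(s)
  x = 5: RHS = 4, y in [2, 5]  -> 2 point(s)
Affine points: 7. Add the point at infinity: total = 8.

#E(F_7) = 8


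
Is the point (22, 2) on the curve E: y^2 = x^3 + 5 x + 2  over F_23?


Check whether y^2 = x^3 + 5 x + 2 (mod 23) for (x, y) = (22, 2).
LHS: y^2 = 2^2 mod 23 = 4
RHS: x^3 + 5 x + 2 = 22^3 + 5*22 + 2 mod 23 = 19
LHS != RHS

No, not on the curve


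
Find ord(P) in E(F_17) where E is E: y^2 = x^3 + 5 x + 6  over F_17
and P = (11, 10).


Compute successive multiples of P until we hit O:
  1P = (11, 10)
  2P = (16, 0)
  3P = (11, 7)
  4P = O

ord(P) = 4


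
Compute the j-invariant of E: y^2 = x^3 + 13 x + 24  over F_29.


Delta = -16(4 a^3 + 27 b^2) mod 29 = 1
-1728 * (4 a)^3 = -1728 * (4*13)^3 mod 29 = 18
j = 18 * 1^(-1) mod 29 = 18

j = 18 (mod 29)


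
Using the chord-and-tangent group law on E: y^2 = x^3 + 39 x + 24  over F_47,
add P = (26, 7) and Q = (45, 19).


P != Q, so use the chord formula.
s = (y2 - y1) / (x2 - x1) = (12) / (19) mod 47 = 13
x3 = s^2 - x1 - x2 mod 47 = 13^2 - 26 - 45 = 4
y3 = s (x1 - x3) - y1 mod 47 = 13 * (26 - 4) - 7 = 44

P + Q = (4, 44)


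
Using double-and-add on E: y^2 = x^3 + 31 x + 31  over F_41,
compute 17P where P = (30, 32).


k = 17 = 10001_2 (binary, LSB first: 10001)
Double-and-add from P = (30, 32):
  bit 0 = 1: acc = O + (30, 32) = (30, 32)
  bit 1 = 0: acc unchanged = (30, 32)
  bit 2 = 0: acc unchanged = (30, 32)
  bit 3 = 0: acc unchanged = (30, 32)
  bit 4 = 1: acc = (30, 32) + (0, 21) = (12, 32)

17P = (12, 32)


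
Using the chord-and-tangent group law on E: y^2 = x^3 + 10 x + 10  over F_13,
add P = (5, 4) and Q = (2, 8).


P != Q, so use the chord formula.
s = (y2 - y1) / (x2 - x1) = (4) / (10) mod 13 = 3
x3 = s^2 - x1 - x2 mod 13 = 3^2 - 5 - 2 = 2
y3 = s (x1 - x3) - y1 mod 13 = 3 * (5 - 2) - 4 = 5

P + Q = (2, 5)


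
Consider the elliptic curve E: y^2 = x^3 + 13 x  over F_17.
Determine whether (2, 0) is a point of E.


Check whether y^2 = x^3 + 13 x + 0 (mod 17) for (x, y) = (2, 0).
LHS: y^2 = 0^2 mod 17 = 0
RHS: x^3 + 13 x + 0 = 2^3 + 13*2 + 0 mod 17 = 0
LHS = RHS

Yes, on the curve


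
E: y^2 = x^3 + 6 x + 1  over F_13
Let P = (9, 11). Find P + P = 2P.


Doubling: s = (3 x1^2 + a) / (2 y1)
s = (3*9^2 + 6) / (2*11) mod 13 = 6
x3 = s^2 - 2 x1 mod 13 = 6^2 - 2*9 = 5
y3 = s (x1 - x3) - y1 mod 13 = 6 * (9 - 5) - 11 = 0

2P = (5, 0)


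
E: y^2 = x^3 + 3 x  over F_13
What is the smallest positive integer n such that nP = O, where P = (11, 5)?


Compute successive multiples of P until we hit O:
  1P = (11, 5)
  2P = (3, 7)
  3P = (8, 4)
  4P = (10, 4)
  5P = (6, 0)
  6P = (10, 9)
  7P = (8, 9)
  8P = (3, 6)
  ... (continuing to 10P)
  10P = O

ord(P) = 10


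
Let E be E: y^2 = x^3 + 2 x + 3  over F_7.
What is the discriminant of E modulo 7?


4 a^3 + 27 b^2 = 4*2^3 + 27*3^2 = 32 + 243 = 275
Delta = -16 * (275) = -4400
Delta mod 7 = 3

Delta = 3 (mod 7)


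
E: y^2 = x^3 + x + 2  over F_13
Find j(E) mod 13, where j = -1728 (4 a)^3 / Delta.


Delta = -16(4 a^3 + 27 b^2) mod 13 = 2
-1728 * (4 a)^3 = -1728 * (4*1)^3 mod 13 = 12
j = 12 * 2^(-1) mod 13 = 6

j = 6 (mod 13)


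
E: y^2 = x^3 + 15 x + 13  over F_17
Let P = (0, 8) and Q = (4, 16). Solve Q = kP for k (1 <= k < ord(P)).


Enumerate multiples of P until we hit Q = (4, 16):
  1P = (0, 8)
  2P = (4, 1)
  3P = (15, 14)
  4P = (11, 8)
  5P = (6, 9)
  6P = (3, 0)
  7P = (6, 8)
  8P = (11, 9)
  9P = (15, 3)
  10P = (4, 16)
Match found at i = 10.

k = 10


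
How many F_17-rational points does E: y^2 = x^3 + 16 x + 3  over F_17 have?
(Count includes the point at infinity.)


For each x in F_17, count y with y^2 = x^3 + 16 x + 3 mod 17:
  x = 2: RHS = 9, y in [3, 14]  -> 2 point(s)
  x = 5: RHS = 4, y in [2, 15]  -> 2 point(s)
  x = 6: RHS = 9, y in [3, 14]  -> 2 point(s)
  x = 7: RHS = 16, y in [4, 13]  -> 2 point(s)
  x = 9: RHS = 9, y in [3, 14]  -> 2 point(s)
  x = 12: RHS = 2, y in [6, 11]  -> 2 point(s)
  x = 14: RHS = 13, y in [8, 9]  -> 2 point(s)
Affine points: 14. Add the point at infinity: total = 15.

#E(F_17) = 15


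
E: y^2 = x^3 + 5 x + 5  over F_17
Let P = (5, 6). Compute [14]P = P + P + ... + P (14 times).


k = 14 = 1110_2 (binary, LSB first: 0111)
Double-and-add from P = (5, 6):
  bit 0 = 0: acc unchanged = O
  bit 1 = 1: acc = O + (8, 8) = (8, 8)
  bit 2 = 1: acc = (8, 8) + (16, 4) = (6, 8)
  bit 3 = 1: acc = (6, 8) + (3, 9) = (10, 16)

14P = (10, 16)


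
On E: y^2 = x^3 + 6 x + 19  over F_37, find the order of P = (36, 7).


Compute successive multiples of P until we hit O:
  1P = (36, 7)
  2P = (6, 7)
  3P = (32, 30)
  4P = (9, 32)
  5P = (26, 18)
  6P = (1, 10)
  7P = (30, 2)
  8P = (20, 31)
  ... (continuing to 42P)
  42P = O

ord(P) = 42


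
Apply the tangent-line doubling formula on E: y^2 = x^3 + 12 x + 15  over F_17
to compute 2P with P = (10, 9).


Doubling: s = (3 x1^2 + a) / (2 y1)
s = (3*10^2 + 12) / (2*9) mod 17 = 6
x3 = s^2 - 2 x1 mod 17 = 6^2 - 2*10 = 16
y3 = s (x1 - x3) - y1 mod 17 = 6 * (10 - 16) - 9 = 6

2P = (16, 6)


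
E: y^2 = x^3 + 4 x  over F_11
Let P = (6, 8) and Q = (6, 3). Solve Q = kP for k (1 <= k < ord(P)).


Enumerate multiples of P until we hit Q = (6, 3):
  1P = (6, 8)
  2P = (4, 6)
  3P = (2, 7)
  4P = (1, 7)
  5P = (8, 7)
  6P = (0, 0)
  7P = (8, 4)
  8P = (1, 4)
  9P = (2, 4)
  10P = (4, 5)
  11P = (6, 3)
Match found at i = 11.

k = 11


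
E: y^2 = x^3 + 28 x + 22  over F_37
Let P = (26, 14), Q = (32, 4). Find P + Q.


P != Q, so use the chord formula.
s = (y2 - y1) / (x2 - x1) = (27) / (6) mod 37 = 23
x3 = s^2 - x1 - x2 mod 37 = 23^2 - 26 - 32 = 27
y3 = s (x1 - x3) - y1 mod 37 = 23 * (26 - 27) - 14 = 0

P + Q = (27, 0)


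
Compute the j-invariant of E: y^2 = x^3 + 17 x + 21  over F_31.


Delta = -16(4 a^3 + 27 b^2) mod 31 = 15
-1728 * (4 a)^3 = -1728 * (4*17)^3 mod 31 = 23
j = 23 * 15^(-1) mod 31 = 16

j = 16 (mod 31)


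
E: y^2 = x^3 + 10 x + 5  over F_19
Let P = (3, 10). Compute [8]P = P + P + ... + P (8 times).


k = 8 = 1000_2 (binary, LSB first: 0001)
Double-and-add from P = (3, 10):
  bit 0 = 0: acc unchanged = O
  bit 1 = 0: acc unchanged = O
  bit 2 = 0: acc unchanged = O
  bit 3 = 1: acc = O + (7, 0) = (7, 0)

8P = (7, 0)


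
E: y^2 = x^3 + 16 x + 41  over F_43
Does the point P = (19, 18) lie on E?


Check whether y^2 = x^3 + 16 x + 41 (mod 43) for (x, y) = (19, 18).
LHS: y^2 = 18^2 mod 43 = 23
RHS: x^3 + 16 x + 41 = 19^3 + 16*19 + 41 mod 43 = 23
LHS = RHS

Yes, on the curve


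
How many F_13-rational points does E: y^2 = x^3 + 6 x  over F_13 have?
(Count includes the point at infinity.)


For each x in F_13, count y with y^2 = x^3 + 6 x + 0 mod 13:
  x = 0: RHS = 0, y in [0]  -> 1 point(s)
  x = 4: RHS = 10, y in [6, 7]  -> 2 point(s)
  x = 5: RHS = 12, y in [5, 8]  -> 2 point(s)
  x = 8: RHS = 1, y in [1, 12]  -> 2 point(s)
  x = 9: RHS = 3, y in [4, 9]  -> 2 point(s)
Affine points: 9. Add the point at infinity: total = 10.

#E(F_13) = 10


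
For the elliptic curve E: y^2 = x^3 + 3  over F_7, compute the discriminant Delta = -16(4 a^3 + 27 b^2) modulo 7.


4 a^3 + 27 b^2 = 4*0^3 + 27*3^2 = 0 + 243 = 243
Delta = -16 * (243) = -3888
Delta mod 7 = 4

Delta = 4 (mod 7)


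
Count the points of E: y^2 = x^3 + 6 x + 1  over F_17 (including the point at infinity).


For each x in F_17, count y with y^2 = x^3 + 6 x + 1 mod 17:
  x = 0: RHS = 1, y in [1, 16]  -> 2 point(s)
  x = 1: RHS = 8, y in [5, 12]  -> 2 point(s)
  x = 2: RHS = 4, y in [2, 15]  -> 2 point(s)
  x = 4: RHS = 4, y in [2, 15]  -> 2 point(s)
  x = 6: RHS = 15, y in [7, 10]  -> 2 point(s)
  x = 8: RHS = 0, y in [0]  -> 1 point(s)
  x = 9: RHS = 2, y in [6, 11]  -> 2 point(s)
  x = 11: RHS = 4, y in [2, 15]  -> 2 point(s)
  x = 12: RHS = 16, y in [4, 13]  -> 2 point(s)
  x = 13: RHS = 15, y in [7, 10]  -> 2 point(s)
  x = 15: RHS = 15, y in [7, 10]  -> 2 point(s)
Affine points: 21. Add the point at infinity: total = 22.

#E(F_17) = 22


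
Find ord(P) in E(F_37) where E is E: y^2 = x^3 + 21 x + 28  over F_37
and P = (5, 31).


Compute successive multiples of P until we hit O:
  1P = (5, 31)
  2P = (17, 28)
  3P = (22, 1)
  4P = (3, 9)
  5P = (2, 2)
  6P = (33, 19)
  7P = (9, 13)
  8P = (34, 7)
  ... (continuing to 18P)
  18P = O

ord(P) = 18


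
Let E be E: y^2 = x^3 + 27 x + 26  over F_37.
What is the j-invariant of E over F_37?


Delta = -16(4 a^3 + 27 b^2) mod 37 = 36
-1728 * (4 a)^3 = -1728 * (4*27)^3 mod 37 = 36
j = 36 * 36^(-1) mod 37 = 1

j = 1 (mod 37)


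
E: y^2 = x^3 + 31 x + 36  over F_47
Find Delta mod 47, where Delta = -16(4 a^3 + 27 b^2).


4 a^3 + 27 b^2 = 4*31^3 + 27*36^2 = 119164 + 34992 = 154156
Delta = -16 * (154156) = -2466496
Delta mod 47 = 17

Delta = 17 (mod 47)


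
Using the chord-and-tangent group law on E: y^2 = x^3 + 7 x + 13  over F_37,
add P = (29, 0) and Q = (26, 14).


P != Q, so use the chord formula.
s = (y2 - y1) / (x2 - x1) = (14) / (34) mod 37 = 20
x3 = s^2 - x1 - x2 mod 37 = 20^2 - 29 - 26 = 12
y3 = s (x1 - x3) - y1 mod 37 = 20 * (29 - 12) - 0 = 7

P + Q = (12, 7)


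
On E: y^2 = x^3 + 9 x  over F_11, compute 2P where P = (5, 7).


k = 2 = 10_2 (binary, LSB first: 01)
Double-and-add from P = (5, 7):
  bit 0 = 0: acc unchanged = O
  bit 1 = 1: acc = O + (4, 10) = (4, 10)

2P = (4, 10)


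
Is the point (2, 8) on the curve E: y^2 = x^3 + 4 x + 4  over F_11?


Check whether y^2 = x^3 + 4 x + 4 (mod 11) for (x, y) = (2, 8).
LHS: y^2 = 8^2 mod 11 = 9
RHS: x^3 + 4 x + 4 = 2^3 + 4*2 + 4 mod 11 = 9
LHS = RHS

Yes, on the curve


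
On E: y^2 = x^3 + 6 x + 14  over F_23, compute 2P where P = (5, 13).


Doubling: s = (3 x1^2 + a) / (2 y1)
s = (3*5^2 + 6) / (2*13) mod 23 = 4
x3 = s^2 - 2 x1 mod 23 = 4^2 - 2*5 = 6
y3 = s (x1 - x3) - y1 mod 23 = 4 * (5 - 6) - 13 = 6

2P = (6, 6)


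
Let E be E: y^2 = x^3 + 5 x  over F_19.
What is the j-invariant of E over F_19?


Delta = -16(4 a^3 + 27 b^2) mod 19 = 18
-1728 * (4 a)^3 = -1728 * (4*5)^3 mod 19 = 1
j = 1 * 18^(-1) mod 19 = 18

j = 18 (mod 19)


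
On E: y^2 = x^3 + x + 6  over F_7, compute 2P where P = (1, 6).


Doubling: s = (3 x1^2 + a) / (2 y1)
s = (3*1^2 + 1) / (2*6) mod 7 = 5
x3 = s^2 - 2 x1 mod 7 = 5^2 - 2*1 = 2
y3 = s (x1 - x3) - y1 mod 7 = 5 * (1 - 2) - 6 = 3

2P = (2, 3)


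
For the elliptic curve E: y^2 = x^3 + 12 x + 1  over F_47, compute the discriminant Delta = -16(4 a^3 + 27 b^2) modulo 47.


4 a^3 + 27 b^2 = 4*12^3 + 27*1^2 = 6912 + 27 = 6939
Delta = -16 * (6939) = -111024
Delta mod 47 = 37

Delta = 37 (mod 47)


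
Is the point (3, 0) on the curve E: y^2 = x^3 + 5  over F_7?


Check whether y^2 = x^3 + 0 x + 5 (mod 7) for (x, y) = (3, 0).
LHS: y^2 = 0^2 mod 7 = 0
RHS: x^3 + 0 x + 5 = 3^3 + 0*3 + 5 mod 7 = 4
LHS != RHS

No, not on the curve


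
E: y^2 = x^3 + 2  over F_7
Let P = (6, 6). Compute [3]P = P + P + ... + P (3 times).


k = 3 = 11_2 (binary, LSB first: 11)
Double-and-add from P = (6, 6):
  bit 0 = 1: acc = O + (6, 6) = (6, 6)
  bit 1 = 1: acc = (6, 6) + (6, 1) = O

3P = O


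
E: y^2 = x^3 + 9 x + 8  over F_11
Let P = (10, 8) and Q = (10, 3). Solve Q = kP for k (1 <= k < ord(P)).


Enumerate multiples of P until we hit Q = (10, 3):
  1P = (10, 8)
  2P = (6, 6)
  3P = (9, 9)
  4P = (4, 8)
  5P = (8, 3)
  6P = (2, 1)
  7P = (2, 10)
  8P = (8, 8)
  9P = (4, 3)
  10P = (9, 2)
  11P = (6, 5)
  12P = (10, 3)
Match found at i = 12.

k = 12


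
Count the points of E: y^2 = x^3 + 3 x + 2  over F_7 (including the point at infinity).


For each x in F_7, count y with y^2 = x^3 + 3 x + 2 mod 7:
  x = 0: RHS = 2, y in [3, 4]  -> 2 point(s)
  x = 2: RHS = 2, y in [3, 4]  -> 2 point(s)
  x = 4: RHS = 1, y in [1, 6]  -> 2 point(s)
  x = 5: RHS = 2, y in [3, 4]  -> 2 point(s)
Affine points: 8. Add the point at infinity: total = 9.

#E(F_7) = 9


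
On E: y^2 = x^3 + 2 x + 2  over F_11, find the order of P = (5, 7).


Compute successive multiples of P until we hit O:
  1P = (5, 7)
  2P = (1, 4)
  3P = (9, 1)
  4P = (2, 5)
  5P = (2, 6)
  6P = (9, 10)
  7P = (1, 7)
  8P = (5, 4)
  ... (continuing to 9P)
  9P = O

ord(P) = 9


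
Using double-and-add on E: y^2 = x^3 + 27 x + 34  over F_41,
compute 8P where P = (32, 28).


k = 8 = 1000_2 (binary, LSB first: 0001)
Double-and-add from P = (32, 28):
  bit 0 = 0: acc unchanged = O
  bit 1 = 0: acc unchanged = O
  bit 2 = 0: acc unchanged = O
  bit 3 = 1: acc = O + (25, 37) = (25, 37)

8P = (25, 37)


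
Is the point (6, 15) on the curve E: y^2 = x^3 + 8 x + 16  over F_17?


Check whether y^2 = x^3 + 8 x + 16 (mod 17) for (x, y) = (6, 15).
LHS: y^2 = 15^2 mod 17 = 4
RHS: x^3 + 8 x + 16 = 6^3 + 8*6 + 16 mod 17 = 8
LHS != RHS

No, not on the curve


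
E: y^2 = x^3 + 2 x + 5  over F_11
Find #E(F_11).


For each x in F_11, count y with y^2 = x^3 + 2 x + 5 mod 11:
  x = 0: RHS = 5, y in [4, 7]  -> 2 point(s)
  x = 3: RHS = 5, y in [4, 7]  -> 2 point(s)
  x = 4: RHS = 0, y in [0]  -> 1 point(s)
  x = 8: RHS = 5, y in [4, 7]  -> 2 point(s)
  x = 9: RHS = 4, y in [2, 9]  -> 2 point(s)
Affine points: 9. Add the point at infinity: total = 10.

#E(F_11) = 10


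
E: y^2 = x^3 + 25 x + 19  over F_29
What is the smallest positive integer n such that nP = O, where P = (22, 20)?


Compute successive multiples of P until we hit O:
  1P = (22, 20)
  2P = (9, 4)
  3P = (28, 15)
  4P = (24, 1)
  5P = (8, 21)
  6P = (3, 18)
  7P = (11, 1)
  8P = (16, 22)
  ... (continuing to 34P)
  34P = O

ord(P) = 34


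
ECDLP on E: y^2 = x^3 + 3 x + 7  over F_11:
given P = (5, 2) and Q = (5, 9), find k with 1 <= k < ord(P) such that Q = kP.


Enumerate multiples of P until we hit Q = (5, 9):
  1P = (5, 2)
  2P = (10, 5)
  3P = (10, 6)
  4P = (5, 9)
Match found at i = 4.

k = 4


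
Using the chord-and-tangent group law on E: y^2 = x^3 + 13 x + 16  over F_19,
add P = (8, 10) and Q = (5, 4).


P != Q, so use the chord formula.
s = (y2 - y1) / (x2 - x1) = (13) / (16) mod 19 = 2
x3 = s^2 - x1 - x2 mod 19 = 2^2 - 8 - 5 = 10
y3 = s (x1 - x3) - y1 mod 19 = 2 * (8 - 10) - 10 = 5

P + Q = (10, 5)


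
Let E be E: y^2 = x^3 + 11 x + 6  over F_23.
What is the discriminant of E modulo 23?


4 a^3 + 27 b^2 = 4*11^3 + 27*6^2 = 5324 + 972 = 6296
Delta = -16 * (6296) = -100736
Delta mod 23 = 4

Delta = 4 (mod 23)


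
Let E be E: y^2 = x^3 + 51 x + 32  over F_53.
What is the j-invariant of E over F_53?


Delta = -16(4 a^3 + 27 b^2) mod 53 = 5
-1728 * (4 a)^3 = -1728 * (4*51)^3 mod 53 = 7
j = 7 * 5^(-1) mod 53 = 12

j = 12 (mod 53)


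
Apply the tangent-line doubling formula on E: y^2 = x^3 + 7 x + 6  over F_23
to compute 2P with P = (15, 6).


Doubling: s = (3 x1^2 + a) / (2 y1)
s = (3*15^2 + 7) / (2*6) mod 23 = 7
x3 = s^2 - 2 x1 mod 23 = 7^2 - 2*15 = 19
y3 = s (x1 - x3) - y1 mod 23 = 7 * (15 - 19) - 6 = 12

2P = (19, 12)


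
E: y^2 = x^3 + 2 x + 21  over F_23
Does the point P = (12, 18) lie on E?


Check whether y^2 = x^3 + 2 x + 21 (mod 23) for (x, y) = (12, 18).
LHS: y^2 = 18^2 mod 23 = 2
RHS: x^3 + 2 x + 21 = 12^3 + 2*12 + 21 mod 23 = 2
LHS = RHS

Yes, on the curve


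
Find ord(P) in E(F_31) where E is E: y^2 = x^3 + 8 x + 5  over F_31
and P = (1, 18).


Compute successive multiples of P until we hit O:
  1P = (1, 18)
  2P = (14, 3)
  3P = (21, 17)
  4P = (19, 17)
  5P = (0, 25)
  6P = (17, 1)
  7P = (22, 14)
  8P = (28, 27)
  ... (continuing to 18P)
  18P = O

ord(P) = 18


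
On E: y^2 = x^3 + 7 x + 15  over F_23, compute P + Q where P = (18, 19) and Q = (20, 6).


P != Q, so use the chord formula.
s = (y2 - y1) / (x2 - x1) = (10) / (2) mod 23 = 5
x3 = s^2 - x1 - x2 mod 23 = 5^2 - 18 - 20 = 10
y3 = s (x1 - x3) - y1 mod 23 = 5 * (18 - 10) - 19 = 21

P + Q = (10, 21)
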